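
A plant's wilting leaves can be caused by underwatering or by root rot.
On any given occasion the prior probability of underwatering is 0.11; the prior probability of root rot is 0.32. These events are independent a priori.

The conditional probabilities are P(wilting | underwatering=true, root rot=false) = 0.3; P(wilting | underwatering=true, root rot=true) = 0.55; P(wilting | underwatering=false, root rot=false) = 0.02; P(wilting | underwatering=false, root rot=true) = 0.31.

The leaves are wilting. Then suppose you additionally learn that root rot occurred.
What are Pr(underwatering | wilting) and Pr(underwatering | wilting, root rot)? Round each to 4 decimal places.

Pr(underwatering | wilting) ≈ 0.2940; Pr(underwatering | wilting, root rot) ≈ 0.1798

For the numerator, keep only underwatering=true terms: 0.022440 + 0.019360 = 0.041800
Denominator P(wilting): 0.02·0.89·0.68 + 0.31·0.89·0.32 + 0.3·0.11·0.68 + 0.55·0.11·0.32 = 0.142192
P(underwatering | wilting) = 0.041800/0.142192 ≈ 0.2940

Now also conditioning on root rot=true:
P(wilting | root rot) = 0.31·0.89 + 0.55·0.11 = 0.275900 + 0.060500 = 0.336400
The underwatering-present share is 0.55·0.11 = 0.060500.
So P(underwatering | wilting, root rot) = 0.060500/0.336400 ≈ 0.1798.
— root rot explains away the evidence for underwatering.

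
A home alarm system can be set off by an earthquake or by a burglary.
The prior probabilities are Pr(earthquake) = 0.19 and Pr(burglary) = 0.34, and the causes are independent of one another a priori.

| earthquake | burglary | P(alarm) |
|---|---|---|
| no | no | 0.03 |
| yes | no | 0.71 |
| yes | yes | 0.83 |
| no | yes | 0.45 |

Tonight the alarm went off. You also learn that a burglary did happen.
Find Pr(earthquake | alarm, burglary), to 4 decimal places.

Sum P(alarm|·) weighted by the priors over both values of earthquake:
  P(alarm | burglary) = 0.45·0.81 + 0.83·0.19
        = 0.364500 + 0.157700 = 0.522200
The terms with earthquake present sum to 0.157700, so
  P(earthquake | alarm, burglary) = 0.157700 / 0.522200 ≈ 0.3020

Pr(earthquake | alarm, burglary) ≈ 0.3020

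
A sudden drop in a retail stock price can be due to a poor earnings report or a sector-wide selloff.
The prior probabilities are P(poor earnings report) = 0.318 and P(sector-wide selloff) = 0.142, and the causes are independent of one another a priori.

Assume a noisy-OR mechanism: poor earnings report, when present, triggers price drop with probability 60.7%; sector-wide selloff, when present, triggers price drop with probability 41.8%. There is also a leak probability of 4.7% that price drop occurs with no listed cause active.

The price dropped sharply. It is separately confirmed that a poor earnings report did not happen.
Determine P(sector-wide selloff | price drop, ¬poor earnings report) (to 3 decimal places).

Under noisy-OR, P(price drop | causes) = 1 − (1−0.047)·∏(1−qᵢ) over the active causes.
For the numerator, keep only sector-wide selloff=true terms: 0.445354×0.142 = 0.063240
Denominator P(price drop | ¬poor earnings report): 0.047×0.858 + 0.445354×0.142 = 0.103566
P(sector-wide selloff | price drop, ¬poor earnings report) = 0.063240/0.103566 ≈ 0.611

P(sector-wide selloff | price drop, ¬poor earnings report) ≈ 0.611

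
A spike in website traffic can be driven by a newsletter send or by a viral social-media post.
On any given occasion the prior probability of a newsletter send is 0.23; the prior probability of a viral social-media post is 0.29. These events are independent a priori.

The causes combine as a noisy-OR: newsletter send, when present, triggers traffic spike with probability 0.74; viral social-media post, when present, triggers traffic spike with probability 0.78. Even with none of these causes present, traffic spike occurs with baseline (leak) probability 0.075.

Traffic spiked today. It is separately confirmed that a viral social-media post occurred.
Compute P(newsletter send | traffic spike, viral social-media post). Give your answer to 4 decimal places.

Under noisy-OR, P(traffic spike | causes) = 1 − (1−0.075)·∏(1−qᵢ) over the active causes.
Sum P(traffic spike|·) weighted by the priors over both values of newsletter send:
  P(traffic spike | viral social-media post) = 0.7965·0.77 + 0.94709·0.23
        = 0.613305 + 0.217831 = 0.831136
Configurations with newsletter send contribute 0.217831, so
  P(newsletter send | traffic spike, viral social-media post) = 0.217831 / 0.831136 ≈ 0.2621

P(newsletter send | traffic spike, viral social-media post) ≈ 0.2621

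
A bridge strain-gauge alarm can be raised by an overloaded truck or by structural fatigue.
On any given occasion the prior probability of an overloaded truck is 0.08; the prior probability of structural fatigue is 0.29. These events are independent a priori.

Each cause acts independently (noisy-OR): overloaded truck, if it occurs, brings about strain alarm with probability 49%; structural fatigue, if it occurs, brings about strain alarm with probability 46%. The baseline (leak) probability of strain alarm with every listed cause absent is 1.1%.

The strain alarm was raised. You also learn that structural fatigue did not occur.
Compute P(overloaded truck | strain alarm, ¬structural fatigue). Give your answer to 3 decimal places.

Under noisy-OR, P(strain alarm | causes) = 1 − (1−0.011)·∏(1−qᵢ) over the active causes.
Enumerate both values of overloaded truck and weight by the priors:
  P(strain alarm | ¬structural fatigue) = 0.011×0.92 + 0.49561×0.08
        = 0.010120 + 0.039649 = 0.049769
Configurations with overloaded truck contribute 0.039649, so
  P(overloaded truck | strain alarm, ¬structural fatigue) = 0.039649 / 0.049769 ≈ 0.797

P(overloaded truck | strain alarm, ¬structural fatigue) ≈ 0.797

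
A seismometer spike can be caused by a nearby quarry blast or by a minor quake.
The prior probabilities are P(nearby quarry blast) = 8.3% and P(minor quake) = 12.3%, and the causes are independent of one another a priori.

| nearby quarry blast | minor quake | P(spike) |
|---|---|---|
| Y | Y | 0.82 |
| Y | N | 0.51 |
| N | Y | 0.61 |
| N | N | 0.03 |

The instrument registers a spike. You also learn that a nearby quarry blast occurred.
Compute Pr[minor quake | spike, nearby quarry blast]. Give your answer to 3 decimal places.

P(spike | nearby quarry blast) = 0.51×0.877 + 0.82×0.123 = 0.447270 + 0.100860 = 0.548130
Restricting to configurations with minor quake present: 0.82×0.123 = 0.100860.
Hence the posterior is 0.100860/0.548130 ≈ 0.184.

Pr[minor quake | spike, nearby quarry blast] ≈ 0.184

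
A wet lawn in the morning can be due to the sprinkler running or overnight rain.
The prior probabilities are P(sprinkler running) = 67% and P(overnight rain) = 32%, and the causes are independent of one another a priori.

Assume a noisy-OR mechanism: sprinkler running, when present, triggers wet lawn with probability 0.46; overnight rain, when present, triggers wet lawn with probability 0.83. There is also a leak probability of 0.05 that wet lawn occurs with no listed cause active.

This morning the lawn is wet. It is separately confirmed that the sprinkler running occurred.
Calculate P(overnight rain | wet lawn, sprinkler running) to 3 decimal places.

Under noisy-OR, P(wet lawn | causes) = 1 − (1−0.05)·∏(1−qᵢ) over the active causes.
P(wet lawn | sprinkler running) = 0.487*0.68 + 0.91279*0.32 = 0.331160 + 0.292093 = 0.623253
Of this, 0.292093 comes from 0.91279*0.32 (the overnight rain=true cases).
P(overnight rain | wet lawn, sprinkler running) = 0.292093 / 0.623253 ≈ 0.469

P(overnight rain | wet lawn, sprinkler running) ≈ 0.469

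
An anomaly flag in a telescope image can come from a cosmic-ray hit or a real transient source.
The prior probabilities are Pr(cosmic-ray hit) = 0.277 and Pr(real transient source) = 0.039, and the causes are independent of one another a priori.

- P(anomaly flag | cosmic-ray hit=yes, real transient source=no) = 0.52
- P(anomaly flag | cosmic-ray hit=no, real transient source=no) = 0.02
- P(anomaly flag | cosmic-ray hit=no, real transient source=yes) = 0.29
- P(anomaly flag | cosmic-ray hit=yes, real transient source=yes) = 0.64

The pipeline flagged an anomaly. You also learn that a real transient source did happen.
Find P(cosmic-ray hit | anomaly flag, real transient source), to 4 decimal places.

P(cosmic-ray hit | anomaly flag, real transient source) ≈ 0.4581

By total probability over both values of cosmic-ray hit:
  P(anomaly flag | real transient source) = 0.29×0.723 + 0.64×0.277
        = 0.209670 + 0.177280 = 0.386950
Keeping only the cosmic-ray hit-present terms gives 0.177280, so
  P(cosmic-ray hit | anomaly flag, real transient source) = 0.177280 / 0.386950 ≈ 0.4581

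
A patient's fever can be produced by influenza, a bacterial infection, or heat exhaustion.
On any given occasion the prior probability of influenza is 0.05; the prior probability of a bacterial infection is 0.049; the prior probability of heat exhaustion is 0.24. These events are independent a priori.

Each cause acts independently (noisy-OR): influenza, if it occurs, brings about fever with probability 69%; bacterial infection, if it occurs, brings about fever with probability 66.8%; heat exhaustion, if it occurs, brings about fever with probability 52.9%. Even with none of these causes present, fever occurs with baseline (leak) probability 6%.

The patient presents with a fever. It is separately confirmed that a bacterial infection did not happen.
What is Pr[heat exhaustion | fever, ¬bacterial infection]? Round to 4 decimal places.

Pr[heat exhaustion | fever, ¬bacterial infection] ≈ 0.6617

Under noisy-OR, P(fever | causes) = 1 − (1−0.06)·∏(1−qᵢ) over the active causes.
P(fever | ¬bacterial infection) = 0.06·0.95·0.76 + 0.55726·0.95·0.24 + 0.7086·0.05·0.76 + 0.862751·0.05·0.24 = 0.043320 + 0.127055 + 0.026927 + 0.010353 = 0.207655
Restricting to configurations with heat exhaustion present: 0.127055 + 0.010353 = 0.137408.
So P(heat exhaustion | fever, ¬bacterial infection) = 0.137408/0.207655 ≈ 0.6617.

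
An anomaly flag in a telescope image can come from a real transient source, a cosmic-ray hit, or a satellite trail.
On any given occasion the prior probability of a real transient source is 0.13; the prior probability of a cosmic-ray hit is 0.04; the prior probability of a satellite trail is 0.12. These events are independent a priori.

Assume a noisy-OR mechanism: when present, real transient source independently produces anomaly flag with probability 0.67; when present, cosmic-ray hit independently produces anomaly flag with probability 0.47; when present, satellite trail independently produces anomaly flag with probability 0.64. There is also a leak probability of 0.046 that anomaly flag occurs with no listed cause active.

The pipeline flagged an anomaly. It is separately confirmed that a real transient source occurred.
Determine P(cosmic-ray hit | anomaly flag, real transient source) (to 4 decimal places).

Under noisy-OR, P(anomaly flag | causes) = 1 − (1−0.046)·∏(1−qᵢ) over the active causes.
P(anomaly flag | real transient source) = 0.68518·0.96·0.88 + 0.886665·0.96·0.12 + 0.833145·0.04·0.88 + 0.939932·0.04·0.12 = 0.578840 + 0.102144 + 0.029327 + 0.004512 = 0.714823
Of this, 0.033839 comes from 0.029327 + 0.004512 (the cosmic-ray hit=true cases).
P(cosmic-ray hit | anomaly flag, real transient source) = 0.033839 / 0.714823 ≈ 0.0473

P(cosmic-ray hit | anomaly flag, real transient source) ≈ 0.0473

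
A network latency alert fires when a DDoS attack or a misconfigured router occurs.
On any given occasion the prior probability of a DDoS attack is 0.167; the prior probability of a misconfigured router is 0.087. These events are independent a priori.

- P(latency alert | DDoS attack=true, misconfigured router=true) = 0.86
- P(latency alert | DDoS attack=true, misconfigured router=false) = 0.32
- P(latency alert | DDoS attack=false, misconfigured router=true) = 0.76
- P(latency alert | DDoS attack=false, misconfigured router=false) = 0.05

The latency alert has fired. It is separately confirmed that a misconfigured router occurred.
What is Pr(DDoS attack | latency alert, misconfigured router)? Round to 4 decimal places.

Pr(DDoS attack | latency alert, misconfigured router) ≈ 0.1849

By total probability over both values of DDoS attack:
  P(latency alert | misconfigured router) = 0.76*0.833 + 0.86*0.167
        = 0.633080 + 0.143620 = 0.776700
Keeping only the DDoS attack-present terms gives 0.143620, so
  P(DDoS attack | latency alert, misconfigured router) = 0.143620 / 0.776700 ≈ 0.1849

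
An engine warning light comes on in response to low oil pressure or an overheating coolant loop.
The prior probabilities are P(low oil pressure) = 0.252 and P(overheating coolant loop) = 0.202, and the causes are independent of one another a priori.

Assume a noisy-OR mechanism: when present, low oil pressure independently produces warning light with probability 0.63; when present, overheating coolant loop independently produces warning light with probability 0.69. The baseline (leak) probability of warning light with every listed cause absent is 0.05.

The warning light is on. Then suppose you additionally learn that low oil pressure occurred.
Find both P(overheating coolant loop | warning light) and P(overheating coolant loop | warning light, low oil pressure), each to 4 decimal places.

P(overheating coolant loop | warning light) ≈ 0.4867; P(overheating coolant loop | warning light, low oil pressure) ≈ 0.2581

Under noisy-OR, P(warning light | causes) = 1 − (1−0.05)·∏(1−qᵢ) over the active causes.
P(warning light) = 0.05·0.748·0.798 + 0.7055·0.748·0.202 + 0.6485·0.252·0.798 + 0.891035·0.252·0.202 = 0.029845 + 0.106598 + 0.130411 + 0.045357 = 0.312211
The overheating coolant loop-present share is 0.106598 + 0.045357 = 0.151955.
So P(overheating coolant loop | warning light) = 0.151955/0.312211 ≈ 0.4867.

Now condition on the additional information:
Sum P(warning light|·) weighted by the priors over both values of overheating coolant loop:
  P(warning light | low oil pressure) = 0.6485*0.798 + 0.891035*0.202
        = 0.517503 + 0.179989 = 0.697492
Configurations with overheating coolant loop contribute 0.179989, so
  P(overheating coolant loop | warning light, low oil pressure) = 0.179989 / 0.697492 ≈ 0.2581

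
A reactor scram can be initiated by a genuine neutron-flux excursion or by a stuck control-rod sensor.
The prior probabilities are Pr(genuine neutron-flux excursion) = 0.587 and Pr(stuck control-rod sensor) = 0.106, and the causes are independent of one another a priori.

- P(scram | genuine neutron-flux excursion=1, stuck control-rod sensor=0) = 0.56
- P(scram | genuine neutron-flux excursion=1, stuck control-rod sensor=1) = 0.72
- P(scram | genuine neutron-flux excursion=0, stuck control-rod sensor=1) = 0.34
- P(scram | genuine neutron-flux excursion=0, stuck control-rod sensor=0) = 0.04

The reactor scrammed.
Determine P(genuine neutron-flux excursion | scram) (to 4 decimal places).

For the numerator, keep only genuine neutron-flux excursion=true terms: 0.293876 + 0.044800 = 0.338676
The normalizing constant is 0.04·0.413·0.894 + 0.34·0.413·0.106 + 0.56·0.587·0.894 + 0.72·0.587·0.106 = 0.368330
P(genuine neutron-flux excursion | scram) = 0.338676/0.368330 ≈ 0.9195

P(genuine neutron-flux excursion | scram) ≈ 0.9195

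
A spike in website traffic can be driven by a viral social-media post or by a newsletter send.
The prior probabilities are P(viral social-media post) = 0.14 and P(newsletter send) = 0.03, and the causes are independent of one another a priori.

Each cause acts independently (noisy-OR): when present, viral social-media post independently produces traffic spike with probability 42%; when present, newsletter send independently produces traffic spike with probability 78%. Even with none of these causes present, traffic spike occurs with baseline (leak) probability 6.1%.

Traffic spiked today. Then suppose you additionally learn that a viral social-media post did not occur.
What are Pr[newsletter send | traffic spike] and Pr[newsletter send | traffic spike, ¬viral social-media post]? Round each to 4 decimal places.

Under noisy-OR, P(traffic spike | causes) = 1 − (1−0.061)·∏(1−qᵢ) over the active causes.
By total probability over the 4 (viral social-media post, newsletter send) configurations:
  P(traffic spike) = 0.061*0.86*0.97 + 0.79342*0.86*0.03 + 0.45538*0.14*0.97 + 0.880184*0.14*0.03
        = 0.050886 + 0.020470 + 0.061841 + 0.003697 = 0.136894
Keeping only the newsletter send-present terms gives 0.024167, so
  P(newsletter send | traffic spike) = 0.024167 / 0.136894 ≈ 0.1765

Now also conditioning on viral social-media post≠true:
P(traffic spike | ¬viral social-media post) = 0.061·0.97 + 0.79342·0.03 = 0.059170 + 0.023803 = 0.082973
Restricting to configurations with newsletter send present: 0.79342·0.03 = 0.023803.
P(newsletter send | traffic spike, ¬viral social-media post) = 0.023803 / 0.082973 ≈ 0.2869
With viral social-media post excluded, newsletter send must carry more of the explanatory weight for the traffic spike.

Pr[newsletter send | traffic spike] ≈ 0.1765; Pr[newsletter send | traffic spike, ¬viral social-media post] ≈ 0.2869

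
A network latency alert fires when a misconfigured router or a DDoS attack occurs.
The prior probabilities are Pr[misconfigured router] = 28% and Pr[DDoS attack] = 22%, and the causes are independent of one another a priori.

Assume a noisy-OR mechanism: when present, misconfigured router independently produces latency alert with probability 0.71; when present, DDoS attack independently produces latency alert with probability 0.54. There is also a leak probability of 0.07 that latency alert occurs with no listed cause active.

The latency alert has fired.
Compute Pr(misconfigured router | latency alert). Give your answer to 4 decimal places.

Pr(misconfigured router | latency alert) ≈ 0.6216

Under noisy-OR, P(latency alert | causes) = 1 − (1−0.07)·∏(1−qᵢ) over the active causes.
For the numerator, keep only misconfigured router=true terms: 0.159498 + 0.053958 = 0.213456
Normalizer over all consistent configurations: 0.07*0.72*0.78 + 0.5722*0.72*0.22 + 0.7303*0.28*0.78 + 0.875938*0.28*0.22 = 0.343404
Posterior = 0.213456 / 0.343404 ≈ 0.6216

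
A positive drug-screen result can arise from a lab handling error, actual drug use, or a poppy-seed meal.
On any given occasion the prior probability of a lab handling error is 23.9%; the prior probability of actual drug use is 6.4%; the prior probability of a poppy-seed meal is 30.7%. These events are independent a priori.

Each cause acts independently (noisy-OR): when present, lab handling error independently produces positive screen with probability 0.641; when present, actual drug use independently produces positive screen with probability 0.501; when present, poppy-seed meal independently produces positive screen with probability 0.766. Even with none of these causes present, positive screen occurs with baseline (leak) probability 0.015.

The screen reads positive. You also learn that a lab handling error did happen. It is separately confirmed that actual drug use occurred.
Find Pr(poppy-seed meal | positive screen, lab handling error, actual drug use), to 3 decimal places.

Under noisy-OR, P(positive screen | causes) = 1 − (1−0.015)·∏(1−qᵢ) over the active causes.
Numerator (weight on configurations with poppy-seed meal): 0.95871*0.307 = 0.294324
Denominator P(positive screen | lab handling error, actual drug use): 0.823546*0.693 + 0.95871*0.307 = 0.865041
P(poppy-seed meal | positive screen, lab handling error, actual drug use) = 0.294324/0.865041 ≈ 0.340

Pr(poppy-seed meal | positive screen, lab handling error, actual drug use) ≈ 0.340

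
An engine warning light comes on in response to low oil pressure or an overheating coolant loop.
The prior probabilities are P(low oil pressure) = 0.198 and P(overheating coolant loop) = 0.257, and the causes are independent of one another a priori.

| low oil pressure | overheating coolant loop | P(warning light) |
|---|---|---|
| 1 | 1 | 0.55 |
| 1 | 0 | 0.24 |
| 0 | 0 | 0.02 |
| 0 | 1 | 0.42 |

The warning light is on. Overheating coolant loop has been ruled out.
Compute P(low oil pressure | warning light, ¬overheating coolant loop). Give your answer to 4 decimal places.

P(low oil pressure | warning light, ¬overheating coolant loop) ≈ 0.7476

By total probability over both values of low oil pressure:
  P(warning light | ¬overheating coolant loop) = 0.02·0.802 + 0.24·0.198
        = 0.016040 + 0.047520 = 0.063560
The terms with low oil pressure present sum to 0.047520, so
  P(low oil pressure | warning light, ¬overheating coolant loop) = 0.047520 / 0.063560 ≈ 0.7476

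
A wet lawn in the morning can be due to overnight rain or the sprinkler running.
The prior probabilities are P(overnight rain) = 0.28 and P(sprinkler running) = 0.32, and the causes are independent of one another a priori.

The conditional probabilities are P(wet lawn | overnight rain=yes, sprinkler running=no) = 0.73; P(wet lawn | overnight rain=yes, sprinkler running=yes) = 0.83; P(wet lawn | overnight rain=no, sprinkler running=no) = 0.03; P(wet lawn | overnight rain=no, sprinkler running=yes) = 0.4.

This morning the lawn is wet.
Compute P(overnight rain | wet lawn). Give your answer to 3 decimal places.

P(overnight rain | wet lawn) ≈ 0.666

By total probability over the 4 (overnight rain, sprinkler running) configurations:
  P(wet lawn) = 0.03×0.72×0.68 + 0.4×0.72×0.32 + 0.73×0.28×0.68 + 0.83×0.28×0.32
        = 0.014688 + 0.092160 + 0.138992 + 0.074368 = 0.320208
Configurations with overnight rain contribute 0.213360, so
  P(overnight rain | wet lawn) = 0.213360 / 0.320208 ≈ 0.666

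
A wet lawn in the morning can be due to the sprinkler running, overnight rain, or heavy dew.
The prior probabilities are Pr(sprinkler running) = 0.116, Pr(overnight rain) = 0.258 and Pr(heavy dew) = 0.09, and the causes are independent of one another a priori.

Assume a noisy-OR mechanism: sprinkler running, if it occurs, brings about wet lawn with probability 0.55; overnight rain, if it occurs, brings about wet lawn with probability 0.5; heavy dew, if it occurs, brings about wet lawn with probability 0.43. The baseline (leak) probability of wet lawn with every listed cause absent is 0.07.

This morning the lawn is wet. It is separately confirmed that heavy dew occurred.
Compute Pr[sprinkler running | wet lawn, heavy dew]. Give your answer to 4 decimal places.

Pr[sprinkler running | wet lawn, heavy dew] ≈ 0.1619

Under noisy-OR, P(wet lawn | causes) = 1 − (1−0.07)·∏(1−qᵢ) over the active causes.
For the numerator, keep only sprinkler running=true terms: 0.065540 + 0.026358 = 0.091898
Denominator P(wet lawn | heavy dew): 0.4699*0.884*0.742 + 0.73495*0.884*0.258 + 0.761455*0.116*0.742 + 0.880727*0.116*0.258 = 0.567741
Posterior = 0.091898 / 0.567741 ≈ 0.1619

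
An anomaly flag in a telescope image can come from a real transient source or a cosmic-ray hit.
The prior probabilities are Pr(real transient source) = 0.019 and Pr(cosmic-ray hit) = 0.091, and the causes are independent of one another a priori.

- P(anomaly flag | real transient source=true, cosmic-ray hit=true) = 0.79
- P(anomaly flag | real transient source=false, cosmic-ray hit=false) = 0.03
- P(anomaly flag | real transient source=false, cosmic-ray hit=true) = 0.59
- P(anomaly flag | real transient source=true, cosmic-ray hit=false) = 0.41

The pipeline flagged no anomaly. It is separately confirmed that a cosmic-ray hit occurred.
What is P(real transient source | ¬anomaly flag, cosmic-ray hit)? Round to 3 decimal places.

P(real transient source | ¬anomaly flag, cosmic-ray hit) ≈ 0.010

P(¬anomaly flag | cosmic-ray hit) = 0.41×0.981 + 0.21×0.019 = 0.402210 + 0.003990 = 0.406200
The real transient source-present share is 0.21×0.019 = 0.003990.
So P(real transient source | ¬anomaly flag, cosmic-ray hit) = 0.003990/0.406200 ≈ 0.010.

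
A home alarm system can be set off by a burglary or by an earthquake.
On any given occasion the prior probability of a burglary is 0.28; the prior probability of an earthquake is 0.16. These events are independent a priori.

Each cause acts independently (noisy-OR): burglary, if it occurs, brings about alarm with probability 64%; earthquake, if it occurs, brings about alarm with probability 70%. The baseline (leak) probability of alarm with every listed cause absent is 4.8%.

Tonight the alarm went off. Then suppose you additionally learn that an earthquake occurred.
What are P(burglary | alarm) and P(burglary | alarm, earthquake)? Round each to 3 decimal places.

Under noisy-OR, P(alarm | causes) = 1 − (1−0.048)·∏(1−qᵢ) over the active causes.
P(alarm) = 0.048·0.72·0.84 + 0.7144·0.72·0.16 + 0.65728·0.28·0.84 + 0.897184·0.28·0.16 = 0.029030 + 0.082299 + 0.154592 + 0.040194 = 0.306115
Of this, 0.194786 comes from 0.154592 + 0.040194 (the burglary=true cases).
P(burglary | alarm) = 0.194786 / 0.306115 ≈ 0.636

Now condition on the additional information:
Numerator (weight on configurations with burglary): 0.897184*0.28 = 0.251212
Denominator P(alarm | earthquake): 0.7144*0.72 + 0.897184*0.28 = 0.765580
P(burglary | alarm, earthquake) = 0.251212/0.765580 ≈ 0.328
Conditioning on earthquake lowers the posterior on burglary: the classic explaining-away effect in a common-effect structure.

P(burglary | alarm) ≈ 0.636; P(burglary | alarm, earthquake) ≈ 0.328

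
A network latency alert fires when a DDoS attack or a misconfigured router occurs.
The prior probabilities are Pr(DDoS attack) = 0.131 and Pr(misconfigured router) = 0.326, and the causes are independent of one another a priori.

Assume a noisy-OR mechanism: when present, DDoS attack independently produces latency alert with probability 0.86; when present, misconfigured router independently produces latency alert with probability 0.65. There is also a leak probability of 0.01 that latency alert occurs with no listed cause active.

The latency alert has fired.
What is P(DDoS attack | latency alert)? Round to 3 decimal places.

P(DDoS attack | latency alert) ≈ 0.379

Under noisy-OR, P(latency alert | causes) = 1 − (1−0.01)·∏(1−qᵢ) over the active causes.
Numerator (weight on configurations with DDoS attack): 0.076056 + 0.040634 = 0.116690
Normalizer over all consistent configurations: 0.01×0.869×0.674 + 0.6535×0.869×0.326 + 0.8614×0.131×0.674 + 0.95149×0.131×0.326 = 0.307680
P(DDoS attack | latency alert) = 0.116690/0.307680 ≈ 0.379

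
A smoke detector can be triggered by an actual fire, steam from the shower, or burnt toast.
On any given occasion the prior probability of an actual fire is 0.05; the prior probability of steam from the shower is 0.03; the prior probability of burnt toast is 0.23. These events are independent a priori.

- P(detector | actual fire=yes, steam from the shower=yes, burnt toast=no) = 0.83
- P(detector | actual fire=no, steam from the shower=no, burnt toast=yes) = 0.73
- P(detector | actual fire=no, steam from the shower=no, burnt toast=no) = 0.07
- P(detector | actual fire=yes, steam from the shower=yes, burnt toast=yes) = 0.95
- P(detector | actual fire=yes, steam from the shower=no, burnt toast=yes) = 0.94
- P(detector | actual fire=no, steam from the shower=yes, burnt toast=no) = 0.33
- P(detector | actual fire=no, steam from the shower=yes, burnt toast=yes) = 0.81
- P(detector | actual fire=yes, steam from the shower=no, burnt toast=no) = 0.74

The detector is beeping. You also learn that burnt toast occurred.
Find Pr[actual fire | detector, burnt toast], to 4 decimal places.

Pr[actual fire | detector, burnt toast] ≈ 0.0633

P(detector | burnt toast) = 0.73·0.95·0.97 + 0.81·0.95·0.03 + 0.94·0.05·0.97 + 0.95·0.05·0.03 = 0.672695 + 0.023085 + 0.045590 + 0.001425 = 0.742795
Of this, 0.047015 comes from 0.045590 + 0.001425 (the actual fire=true cases).
So P(actual fire | detector, burnt toast) = 0.047015/0.742795 ≈ 0.0633.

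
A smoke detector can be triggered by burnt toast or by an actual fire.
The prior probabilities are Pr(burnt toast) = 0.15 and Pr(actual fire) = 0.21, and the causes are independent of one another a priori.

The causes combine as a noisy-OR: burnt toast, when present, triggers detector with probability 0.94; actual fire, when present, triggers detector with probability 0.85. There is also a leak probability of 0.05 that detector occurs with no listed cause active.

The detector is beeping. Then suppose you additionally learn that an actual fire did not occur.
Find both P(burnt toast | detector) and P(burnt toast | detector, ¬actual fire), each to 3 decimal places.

Under noisy-OR, P(detector | causes) = 1 − (1−0.05)·∏(1−qᵢ) over the active causes.
Weight on burnt toast=true, given the evidence: 0.111745 + 0.031231 = 0.142976
The normalizing constant is 0.05×0.85×0.79 + 0.8575×0.85×0.21 + 0.943×0.15×0.79 + 0.99145×0.15×0.21 = 0.329615
Posterior = 0.142976 / 0.329615 ≈ 0.434

Now also conditioning on actual fire≠true:
Sum P(detector|·) weighted by the priors over both values of burnt toast:
  P(detector | ¬actual fire) = 0.05·0.85 + 0.943·0.15
        = 0.042500 + 0.141450 = 0.183950
Keeping only the burnt toast-present terms gives 0.141450, so
  P(burnt toast | detector, ¬actual fire) = 0.141450 / 0.183950 ≈ 0.769
With actual fire excluded, burnt toast must carry more of the explanatory weight for the detector.

P(burnt toast | detector) ≈ 0.434; P(burnt toast | detector, ¬actual fire) ≈ 0.769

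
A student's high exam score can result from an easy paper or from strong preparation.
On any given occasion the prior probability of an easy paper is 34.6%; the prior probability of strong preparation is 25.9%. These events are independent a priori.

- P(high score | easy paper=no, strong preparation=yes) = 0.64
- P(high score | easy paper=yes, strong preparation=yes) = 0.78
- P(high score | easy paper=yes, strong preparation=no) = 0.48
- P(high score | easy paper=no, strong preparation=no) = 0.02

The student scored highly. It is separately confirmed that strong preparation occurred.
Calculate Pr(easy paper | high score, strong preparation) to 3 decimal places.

Sum P(high score|·) weighted by the priors over both values of easy paper:
  P(high score | strong preparation) = 0.64·0.654 + 0.78·0.346
        = 0.418560 + 0.269880 = 0.688440
Keeping only the easy paper-present terms gives 0.269880, so
  P(easy paper | high score, strong preparation) = 0.269880 / 0.688440 ≈ 0.392

Pr(easy paper | high score, strong preparation) ≈ 0.392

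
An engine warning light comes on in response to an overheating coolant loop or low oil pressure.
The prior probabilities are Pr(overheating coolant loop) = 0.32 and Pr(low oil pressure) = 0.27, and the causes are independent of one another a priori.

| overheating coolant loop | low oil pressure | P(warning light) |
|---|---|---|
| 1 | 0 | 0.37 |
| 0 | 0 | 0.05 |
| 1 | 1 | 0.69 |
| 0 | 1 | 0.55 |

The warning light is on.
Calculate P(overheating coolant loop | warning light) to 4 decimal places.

For the numerator, keep only overheating coolant loop=true terms: 0.086432 + 0.059616 = 0.146048
The normalizing constant is 0.05*0.68*0.73 + 0.55*0.68*0.27 + 0.37*0.32*0.73 + 0.69*0.32*0.27 = 0.271848
P(overheating coolant loop | warning light) = 0.146048/0.271848 ≈ 0.5372

P(overheating coolant loop | warning light) ≈ 0.5372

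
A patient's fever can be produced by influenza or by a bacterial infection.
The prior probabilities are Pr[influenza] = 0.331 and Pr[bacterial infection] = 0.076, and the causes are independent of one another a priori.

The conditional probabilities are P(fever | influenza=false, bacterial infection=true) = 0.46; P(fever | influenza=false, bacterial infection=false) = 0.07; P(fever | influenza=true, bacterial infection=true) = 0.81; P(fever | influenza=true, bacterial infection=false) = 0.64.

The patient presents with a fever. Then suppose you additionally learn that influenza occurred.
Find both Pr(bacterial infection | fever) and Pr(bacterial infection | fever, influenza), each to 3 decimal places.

Enumerate the 4 (influenza, bacterial infection) configurations and weight by the priors:
  P(fever) = 0.07*0.669*0.924 + 0.46*0.669*0.076 + 0.64*0.331*0.924 + 0.81*0.331*0.076
        = 0.043271 + 0.023388 + 0.195740 + 0.020376 = 0.282775
Configurations with bacterial infection contribute 0.043764, so
  P(bacterial infection | fever) = 0.043764 / 0.282775 ≈ 0.155

Now also conditioning on influenza=true:
By total probability over both values of bacterial infection:
  P(fever | influenza) = 0.64·0.924 + 0.81·0.076
        = 0.591360 + 0.061560 = 0.652920
The terms with bacterial infection present sum to 0.061560, so
  P(bacterial infection | fever, influenza) = 0.061560 / 0.652920 ≈ 0.094
This is intercausal reasoning (explaining away): once influenza accounts for the fever, bacterial infection becomes less likely.

Pr(bacterial infection | fever) ≈ 0.155; Pr(bacterial infection | fever, influenza) ≈ 0.094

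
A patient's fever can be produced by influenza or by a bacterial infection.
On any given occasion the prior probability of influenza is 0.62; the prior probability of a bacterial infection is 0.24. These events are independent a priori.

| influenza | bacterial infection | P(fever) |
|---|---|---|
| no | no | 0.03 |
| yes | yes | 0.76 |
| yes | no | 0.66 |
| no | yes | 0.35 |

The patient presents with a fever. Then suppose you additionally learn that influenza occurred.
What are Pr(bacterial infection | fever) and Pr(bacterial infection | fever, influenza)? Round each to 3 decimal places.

By total probability over the 4 (influenza, bacterial infection) configurations:
  P(fever) = 0.03*0.38*0.76 + 0.35*0.38*0.24 + 0.66*0.62*0.76 + 0.76*0.62*0.24
        = 0.008664 + 0.031920 + 0.310992 + 0.113088 = 0.464664
The terms with bacterial infection present sum to 0.145008, so
  P(bacterial infection | fever) = 0.145008 / 0.464664 ≈ 0.312

With the extra evidence:
Enumerate both values of bacterial infection and weight by the priors:
  P(fever | influenza) = 0.66·0.76 + 0.76·0.24
        = 0.501600 + 0.182400 = 0.684000
The terms with bacterial infection present sum to 0.182400, so
  P(bacterial infection | fever, influenza) = 0.182400 / 0.684000 ≈ 0.267
The drop from 0.312 to 0.267 is the explaining-away (discounting) effect.

Pr(bacterial infection | fever) ≈ 0.312; Pr(bacterial infection | fever, influenza) ≈ 0.267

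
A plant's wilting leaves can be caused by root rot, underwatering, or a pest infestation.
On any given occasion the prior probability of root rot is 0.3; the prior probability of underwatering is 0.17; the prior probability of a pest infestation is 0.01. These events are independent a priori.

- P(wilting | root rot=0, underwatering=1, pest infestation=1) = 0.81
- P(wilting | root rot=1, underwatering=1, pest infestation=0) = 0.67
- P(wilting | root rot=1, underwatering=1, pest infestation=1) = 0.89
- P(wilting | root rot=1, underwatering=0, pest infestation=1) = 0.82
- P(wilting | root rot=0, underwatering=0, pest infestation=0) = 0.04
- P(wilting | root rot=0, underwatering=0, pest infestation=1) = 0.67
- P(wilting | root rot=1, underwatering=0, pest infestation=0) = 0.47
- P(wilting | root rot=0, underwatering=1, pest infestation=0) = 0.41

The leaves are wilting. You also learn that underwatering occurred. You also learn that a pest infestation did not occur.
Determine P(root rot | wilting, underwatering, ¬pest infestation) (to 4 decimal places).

Weight on root rot=true, given the evidence: 0.67·0.3 = 0.201000
Denominator P(wilting | underwatering, ¬pest infestation): 0.41·0.7 + 0.67·0.3 = 0.488000
P(root rot | wilting, underwatering, ¬pest infestation) = 0.201000/0.488000 ≈ 0.4119

P(root rot | wilting, underwatering, ¬pest infestation) ≈ 0.4119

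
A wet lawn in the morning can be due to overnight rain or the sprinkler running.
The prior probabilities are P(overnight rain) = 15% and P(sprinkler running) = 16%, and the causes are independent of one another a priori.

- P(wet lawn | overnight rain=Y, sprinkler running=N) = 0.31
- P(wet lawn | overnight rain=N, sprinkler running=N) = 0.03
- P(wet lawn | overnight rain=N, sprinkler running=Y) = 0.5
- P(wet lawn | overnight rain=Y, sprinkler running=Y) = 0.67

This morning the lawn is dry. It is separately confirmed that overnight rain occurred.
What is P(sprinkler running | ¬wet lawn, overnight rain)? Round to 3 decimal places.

Sum P(¬wet lawn|·) weighted by the priors over both values of sprinkler running:
  P(¬wet lawn | overnight rain) = 0.69*0.84 + 0.33*0.16
        = 0.579600 + 0.052800 = 0.632400
Configurations with sprinkler running contribute 0.052800, so
  P(sprinkler running | ¬wet lawn, overnight rain) = 0.052800 / 0.632400 ≈ 0.083

P(sprinkler running | ¬wet lawn, overnight rain) ≈ 0.083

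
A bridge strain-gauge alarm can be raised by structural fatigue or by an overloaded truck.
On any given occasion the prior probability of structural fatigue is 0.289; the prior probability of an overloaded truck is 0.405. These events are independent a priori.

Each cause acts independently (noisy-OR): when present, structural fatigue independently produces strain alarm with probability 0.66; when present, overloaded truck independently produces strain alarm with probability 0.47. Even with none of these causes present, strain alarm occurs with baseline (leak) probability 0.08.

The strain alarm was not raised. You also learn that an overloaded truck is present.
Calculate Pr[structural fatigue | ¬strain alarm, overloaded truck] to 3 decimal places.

Pr[structural fatigue | ¬strain alarm, overloaded truck] ≈ 0.121

Under noisy-OR, P(strain alarm | causes) = 1 − (1−0.08)·∏(1−qᵢ) over the active causes.
Weight on structural fatigue=true, given the evidence: 0.165784*0.289 = 0.047912
Denominator P(¬strain alarm | overloaded truck): 0.4876*0.711 + 0.165784*0.289 = 0.394596
Posterior = 0.047912 / 0.394596 ≈ 0.121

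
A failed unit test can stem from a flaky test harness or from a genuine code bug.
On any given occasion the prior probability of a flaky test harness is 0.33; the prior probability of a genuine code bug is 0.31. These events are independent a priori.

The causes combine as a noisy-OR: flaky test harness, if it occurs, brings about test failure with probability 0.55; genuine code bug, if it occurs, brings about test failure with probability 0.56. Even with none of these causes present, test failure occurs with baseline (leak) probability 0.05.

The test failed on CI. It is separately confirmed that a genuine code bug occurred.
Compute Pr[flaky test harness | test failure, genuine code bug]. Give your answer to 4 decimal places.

Pr[flaky test harness | test failure, genuine code bug] ≈ 0.4073

Under noisy-OR, P(test failure | causes) = 1 − (1−0.05)·∏(1−qᵢ) over the active causes.
P(test failure | genuine code bug) = 0.582·0.67 + 0.8119·0.33 = 0.389940 + 0.267927 = 0.657867
Of this, 0.267927 comes from 0.8119·0.33 (the flaky test harness=true cases).
So P(flaky test harness | test failure, genuine code bug) = 0.267927/0.657867 ≈ 0.4073.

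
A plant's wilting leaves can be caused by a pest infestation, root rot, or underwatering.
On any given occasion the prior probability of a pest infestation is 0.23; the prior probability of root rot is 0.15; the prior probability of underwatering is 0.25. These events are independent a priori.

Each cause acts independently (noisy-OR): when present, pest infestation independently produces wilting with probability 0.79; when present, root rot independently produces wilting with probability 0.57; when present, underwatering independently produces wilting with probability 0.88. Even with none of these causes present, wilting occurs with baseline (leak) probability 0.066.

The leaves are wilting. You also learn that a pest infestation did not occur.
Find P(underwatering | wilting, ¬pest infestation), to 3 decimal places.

P(underwatering | wilting, ¬pest infestation) ≈ 0.672

Under noisy-OR, P(wilting | causes) = 1 − (1−0.066)·∏(1−qᵢ) over the active causes.
P(wilting | ¬pest infestation) = 0.066×0.85×0.75 + 0.88792×0.85×0.25 + 0.59838×0.15×0.75 + 0.951806×0.15×0.25 = 0.042075 + 0.188683 + 0.067318 + 0.035693 = 0.333769
Restricting to configurations with underwatering present: 0.188683 + 0.035693 = 0.224376.
P(underwatering | wilting, ¬pest infestation) = 0.224376 / 0.333769 ≈ 0.672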